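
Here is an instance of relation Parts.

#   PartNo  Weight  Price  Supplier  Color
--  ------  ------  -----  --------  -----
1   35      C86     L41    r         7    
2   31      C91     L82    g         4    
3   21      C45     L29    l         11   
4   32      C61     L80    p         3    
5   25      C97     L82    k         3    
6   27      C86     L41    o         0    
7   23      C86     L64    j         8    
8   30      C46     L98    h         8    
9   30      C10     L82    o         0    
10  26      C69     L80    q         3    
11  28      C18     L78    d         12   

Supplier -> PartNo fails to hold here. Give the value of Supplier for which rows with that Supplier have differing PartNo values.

Supplier=r: row 1 → PartNo = 35 ✓
Supplier=g: row 2 → PartNo = 31 ✓
Supplier=l: row 3 → PartNo = 21 ✓
Supplier=p: row 4 → PartNo = 32 ✓
Supplier=k: row 5 → PartNo = 25 ✓
Supplier=o: rows 6, 9 → PartNo takes values {27, 30} — violation
Supplier=j: row 7 → PartNo = 23 ✓
Supplier=h: row 8 → PartNo = 30 ✓
Supplier=q: row 10 → PartNo = 26 ✓
Supplier=d: row 11 → PartNo = 28 ✓
The only Supplier value with inconsistent PartNo is Supplier=o.

o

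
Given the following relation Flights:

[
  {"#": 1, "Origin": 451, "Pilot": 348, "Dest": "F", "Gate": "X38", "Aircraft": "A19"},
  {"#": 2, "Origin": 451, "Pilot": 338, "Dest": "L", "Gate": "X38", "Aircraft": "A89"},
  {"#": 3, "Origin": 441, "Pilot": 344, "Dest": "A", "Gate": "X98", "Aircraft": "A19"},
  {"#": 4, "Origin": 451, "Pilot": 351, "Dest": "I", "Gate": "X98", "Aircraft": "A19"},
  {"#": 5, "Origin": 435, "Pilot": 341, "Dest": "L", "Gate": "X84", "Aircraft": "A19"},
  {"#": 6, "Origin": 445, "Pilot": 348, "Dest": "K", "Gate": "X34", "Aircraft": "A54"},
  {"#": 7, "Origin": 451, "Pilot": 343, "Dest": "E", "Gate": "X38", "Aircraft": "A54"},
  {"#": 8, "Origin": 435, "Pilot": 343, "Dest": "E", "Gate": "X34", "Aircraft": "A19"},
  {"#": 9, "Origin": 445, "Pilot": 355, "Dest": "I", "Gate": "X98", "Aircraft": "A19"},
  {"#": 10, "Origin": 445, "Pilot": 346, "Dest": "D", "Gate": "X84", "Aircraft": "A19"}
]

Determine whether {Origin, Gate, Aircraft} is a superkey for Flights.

Yes

All 10 rows have distinct {Origin, Gate, Aircraft} values, so {Origin, Gate, Aircraft} → (all attributes) holds and {Origin, Gate, Aircraft} is a superkey.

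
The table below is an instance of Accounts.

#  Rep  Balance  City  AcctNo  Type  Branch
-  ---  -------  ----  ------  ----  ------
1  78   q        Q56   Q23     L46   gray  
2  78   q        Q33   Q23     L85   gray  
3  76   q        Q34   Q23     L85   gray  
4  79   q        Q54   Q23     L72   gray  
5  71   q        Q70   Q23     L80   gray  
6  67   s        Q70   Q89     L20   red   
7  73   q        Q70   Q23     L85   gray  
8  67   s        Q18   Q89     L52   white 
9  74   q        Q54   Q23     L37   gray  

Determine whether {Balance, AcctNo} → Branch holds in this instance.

(Balance=q, AcctNo=Q23): rows 1, 2, 3, 4, 5, 7, 9 → Branch = gray, gray, gray, gray, gray, gray, gray ✓
(Balance=s, AcctNo=Q89): rows 6, 8 → Branch takes values {red, white} — violation
Two rows agree on {Balance, AcctNo} but differ on Branch, so {Balance, AcctNo} → Branch does not hold.

No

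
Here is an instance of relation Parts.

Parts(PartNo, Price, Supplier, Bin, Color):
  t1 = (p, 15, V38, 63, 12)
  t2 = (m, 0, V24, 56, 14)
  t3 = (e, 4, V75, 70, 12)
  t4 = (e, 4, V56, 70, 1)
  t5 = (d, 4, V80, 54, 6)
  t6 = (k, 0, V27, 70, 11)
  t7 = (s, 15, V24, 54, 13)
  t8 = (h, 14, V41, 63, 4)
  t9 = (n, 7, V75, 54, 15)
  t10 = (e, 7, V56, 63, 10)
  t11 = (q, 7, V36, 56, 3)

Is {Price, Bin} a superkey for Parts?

No

Rows 3 and 4 have the same {Price, Bin} value (Price=4, Bin=70) but are distinct tuples, so {Price, Bin} does not determine every attribute — not a superkey.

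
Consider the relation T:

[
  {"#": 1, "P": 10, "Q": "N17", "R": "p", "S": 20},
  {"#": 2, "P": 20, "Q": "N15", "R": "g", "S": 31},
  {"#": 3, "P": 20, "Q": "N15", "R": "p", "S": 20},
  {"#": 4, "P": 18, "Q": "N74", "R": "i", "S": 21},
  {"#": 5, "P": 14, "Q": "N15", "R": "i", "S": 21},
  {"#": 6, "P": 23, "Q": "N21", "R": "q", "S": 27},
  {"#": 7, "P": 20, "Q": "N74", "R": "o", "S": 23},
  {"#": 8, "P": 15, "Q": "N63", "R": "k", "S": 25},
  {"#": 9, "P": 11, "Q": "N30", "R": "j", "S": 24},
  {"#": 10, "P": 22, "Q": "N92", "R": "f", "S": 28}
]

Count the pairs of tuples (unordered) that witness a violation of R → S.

0

R=p: all 2 rows agree on S — 0 pairs.
R=i: all 2 rows agree on S — 0 pairs.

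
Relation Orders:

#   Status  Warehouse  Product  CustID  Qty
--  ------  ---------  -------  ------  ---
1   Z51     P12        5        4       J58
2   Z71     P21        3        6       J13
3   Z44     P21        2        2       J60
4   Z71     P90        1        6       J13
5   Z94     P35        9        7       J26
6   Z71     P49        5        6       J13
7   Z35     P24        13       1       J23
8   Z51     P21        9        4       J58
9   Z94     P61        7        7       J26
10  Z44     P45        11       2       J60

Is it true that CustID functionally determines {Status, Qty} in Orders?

Yes

CustID=4: rows 1, 8 → {Status,Qty} = (Z51, J58), (Z51, J58) ✓
CustID=6: rows 2, 4, 6 → {Status,Qty} = (Z71, J13), (Z71, J13), (Z71, J13) ✓
CustID=2: rows 3, 10 → {Status,Qty} = (Z44, J60), (Z44, J60) ✓
CustID=7: rows 5, 9 → {Status,Qty} = (Z94, J26), (Z94, J26) ✓
CustID=1: row 7 → {Status,Qty} = (Z35, J23) ✓
Every CustID value is associated with a single {Status, Qty} value, so CustID -> {Status, Qty} holds.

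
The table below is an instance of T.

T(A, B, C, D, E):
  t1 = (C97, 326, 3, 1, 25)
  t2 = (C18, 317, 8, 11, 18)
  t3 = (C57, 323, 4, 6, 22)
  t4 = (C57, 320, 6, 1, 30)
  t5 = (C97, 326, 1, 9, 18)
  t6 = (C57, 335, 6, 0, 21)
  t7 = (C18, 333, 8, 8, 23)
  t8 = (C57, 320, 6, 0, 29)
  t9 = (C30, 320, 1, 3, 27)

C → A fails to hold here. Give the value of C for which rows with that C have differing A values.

C=3: row 1 → A = C97 ✓
C=8: rows 2, 7 → A = C18, C18 ✓
C=4: row 3 → A = C57 ✓
C=6: rows 4, 6, 8 → A = C57, C57, C57 ✓
C=1: rows 5, 9 → A takes values {C97, C30} — violation
The only C value with inconsistent A is C=1.

1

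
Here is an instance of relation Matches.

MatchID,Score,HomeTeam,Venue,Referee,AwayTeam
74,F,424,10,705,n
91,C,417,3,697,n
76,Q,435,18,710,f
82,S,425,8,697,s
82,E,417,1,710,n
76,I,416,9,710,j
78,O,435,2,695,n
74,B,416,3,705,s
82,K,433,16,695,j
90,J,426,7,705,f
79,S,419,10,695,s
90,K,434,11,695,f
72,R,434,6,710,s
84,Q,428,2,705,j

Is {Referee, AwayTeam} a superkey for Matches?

All 14 rows have distinct {Referee, AwayTeam} values, so {Referee, AwayTeam} → (all attributes) holds and {Referee, AwayTeam} is a superkey.

Yes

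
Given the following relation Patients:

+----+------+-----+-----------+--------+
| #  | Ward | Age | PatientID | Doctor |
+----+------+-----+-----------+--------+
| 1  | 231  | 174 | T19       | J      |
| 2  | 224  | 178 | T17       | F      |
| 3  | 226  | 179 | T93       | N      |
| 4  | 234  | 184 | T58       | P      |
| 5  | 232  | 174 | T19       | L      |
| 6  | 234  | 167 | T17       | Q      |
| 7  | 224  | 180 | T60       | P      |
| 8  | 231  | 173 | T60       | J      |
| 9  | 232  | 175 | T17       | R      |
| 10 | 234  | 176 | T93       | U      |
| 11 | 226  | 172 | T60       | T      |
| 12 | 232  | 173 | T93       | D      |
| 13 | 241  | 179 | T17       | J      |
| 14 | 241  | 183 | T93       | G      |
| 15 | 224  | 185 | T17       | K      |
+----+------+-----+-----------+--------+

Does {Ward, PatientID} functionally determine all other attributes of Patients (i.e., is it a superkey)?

No

Rows 2 and 15 have the same {Ward, PatientID} value (Ward=224, PatientID=T17) but are distinct tuples, so {Ward, PatientID} does not determine every attribute — not a superkey.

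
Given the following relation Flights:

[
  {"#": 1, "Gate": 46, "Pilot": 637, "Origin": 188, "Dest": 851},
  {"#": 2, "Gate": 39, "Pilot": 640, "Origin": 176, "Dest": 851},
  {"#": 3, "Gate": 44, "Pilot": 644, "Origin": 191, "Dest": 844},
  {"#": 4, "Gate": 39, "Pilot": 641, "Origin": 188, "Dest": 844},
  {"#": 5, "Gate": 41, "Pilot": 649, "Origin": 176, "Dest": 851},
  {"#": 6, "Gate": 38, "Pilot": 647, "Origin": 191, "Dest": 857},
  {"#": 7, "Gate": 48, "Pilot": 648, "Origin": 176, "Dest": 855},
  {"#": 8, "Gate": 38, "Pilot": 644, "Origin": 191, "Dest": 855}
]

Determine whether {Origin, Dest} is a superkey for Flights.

No

Rows 2 and 5 have the same {Origin, Dest} value (Origin=176, Dest=851) but are distinct tuples, so {Origin, Dest} does not determine every attribute — not a superkey.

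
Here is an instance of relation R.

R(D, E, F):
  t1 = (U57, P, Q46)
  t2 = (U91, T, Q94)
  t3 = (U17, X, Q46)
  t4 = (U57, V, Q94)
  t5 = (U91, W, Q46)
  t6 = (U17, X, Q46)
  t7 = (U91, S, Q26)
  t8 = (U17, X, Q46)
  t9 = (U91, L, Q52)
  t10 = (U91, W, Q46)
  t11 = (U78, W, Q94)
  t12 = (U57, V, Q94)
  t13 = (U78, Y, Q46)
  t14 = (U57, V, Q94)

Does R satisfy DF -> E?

Yes

(D=U57, F=Q46): row 1 → E = P ✓
(D=U91, F=Q94): row 2 → E = T ✓
(D=U17, F=Q46): rows 3, 6, 8 → E = X, X, X ✓
(D=U57, F=Q94): rows 4, 12, 14 → E = V, V, V ✓
(D=U91, F=Q46): rows 5, 10 → E = W, W ✓
(D=U91, F=Q26): row 7 → E = S ✓
(D=U91, F=Q52): row 9 → E = L ✓
(D=U78, F=Q94): row 11 → E = W ✓
(D=U78, F=Q46): row 13 → E = Y ✓
Every DF value is associated with a single E value, so DF -> E holds.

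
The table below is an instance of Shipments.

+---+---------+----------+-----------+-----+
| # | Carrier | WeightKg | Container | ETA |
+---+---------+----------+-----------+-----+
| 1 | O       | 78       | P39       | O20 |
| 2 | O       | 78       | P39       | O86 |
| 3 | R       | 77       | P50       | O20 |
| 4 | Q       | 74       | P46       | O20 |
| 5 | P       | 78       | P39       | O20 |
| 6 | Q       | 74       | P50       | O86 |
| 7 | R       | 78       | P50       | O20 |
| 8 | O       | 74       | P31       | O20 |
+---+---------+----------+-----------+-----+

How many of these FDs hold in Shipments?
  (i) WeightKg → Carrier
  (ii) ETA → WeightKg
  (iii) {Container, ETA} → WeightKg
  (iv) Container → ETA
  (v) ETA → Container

0

(i) WeightKg → Carrier: WeightKg=78: rows 1, 2, 5, 7 → Carrier takes values {O, P, R} — violation; WeightKg=74: rows 4, 6, 8 → Carrier takes values {Q, O} — violation — fails.
(ii) ETA → WeightKg: ETA=O20: rows 1, 3, 4, 5, 7, 8 → WeightKg takes values {78, 77, 74} — violation; ETA=O86: rows 2, 6 → WeightKg takes values {78, 74} — violation — fails.
(iii) {Container, ETA} → WeightKg: (Container=P50, ETA=O20): rows 3, 7 → WeightKg takes values {77, 78} — violation — fails.
(iv) Container → ETA: Container=P39: rows 1, 2, 5 → ETA takes values {O20, O86} — violation; Container=P50: rows 3, 6, 7 → ETA takes values {O20, O86} — violation — fails.
(v) ETA → Container: ETA=O20: rows 1, 3, 4, 5, 7, 8 → Container takes values {P39, P50, P46, P31} — violation; ETA=O86: rows 2, 6 → Container takes values {P39, P50} — violation — fails.
None of the 5 dependencies hold.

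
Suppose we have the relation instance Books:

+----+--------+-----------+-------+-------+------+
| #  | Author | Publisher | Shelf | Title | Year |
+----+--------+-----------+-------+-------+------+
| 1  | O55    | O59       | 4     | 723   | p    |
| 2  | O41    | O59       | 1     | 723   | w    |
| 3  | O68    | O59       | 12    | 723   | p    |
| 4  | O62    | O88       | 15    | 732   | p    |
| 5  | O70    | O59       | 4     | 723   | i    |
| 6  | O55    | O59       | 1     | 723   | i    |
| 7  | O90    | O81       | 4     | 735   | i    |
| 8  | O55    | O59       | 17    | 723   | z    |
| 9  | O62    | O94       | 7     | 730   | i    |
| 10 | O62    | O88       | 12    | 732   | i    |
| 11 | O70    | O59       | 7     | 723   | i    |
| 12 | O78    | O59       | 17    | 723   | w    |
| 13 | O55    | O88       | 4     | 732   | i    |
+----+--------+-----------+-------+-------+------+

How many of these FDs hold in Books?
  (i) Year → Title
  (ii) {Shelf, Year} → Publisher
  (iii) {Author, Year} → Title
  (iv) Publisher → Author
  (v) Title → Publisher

(i) Year → Title: Year=p: rows 1, 3, 4 → Title takes values {723, 732} — violation; Year=i: rows 5, 6, 7, 9, 10, 11, 13 → Title takes values {723, 735, 730, 732} — violation — fails.
(ii) {Shelf, Year} → Publisher: (Shelf=4, Year=i): rows 5, 7, 13 → Publisher takes values {O59, O81, O88} — violation; (Shelf=7, Year=i): rows 9, 11 → Publisher takes values {O94, O59} — violation — fails.
(iii) {Author, Year} → Title: (Author=O55, Year=i): rows 6, 13 → Title takes values {723, 732} — violation; (Author=O62, Year=i): rows 9, 10 → Title takes values {730, 732} — violation — fails.
(iv) Publisher → Author: Publisher=O59: rows 1, 2, 3, 5, 6, 8, 11, 12 → Author takes values {O55, O41, O68, O70, O78} — violation; Publisher=O88: rows 4, 10, 13 → Author takes values {O62, O55} — violation — fails.
(v) Title → Publisher: every LHS value maps to a single RHS value — holds.
1 of the 5 dependencies holds.

1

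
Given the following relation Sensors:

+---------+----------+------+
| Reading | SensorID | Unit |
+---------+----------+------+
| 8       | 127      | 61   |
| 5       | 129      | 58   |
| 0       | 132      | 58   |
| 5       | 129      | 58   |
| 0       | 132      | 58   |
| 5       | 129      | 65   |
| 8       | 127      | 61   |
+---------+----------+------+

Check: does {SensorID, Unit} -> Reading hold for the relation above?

(SensorID=127, Unit=61): 2 rows → Reading = 8, 8 ✓
(SensorID=129, Unit=58): 2 rows → Reading = 5, 5 ✓
(SensorID=132, Unit=58): 2 rows → Reading = 0, 0 ✓
(SensorID=129, Unit=65): 1 row → Reading = 5 ✓
Every {SensorID, Unit} value is associated with a single Reading value, so {SensorID, Unit} -> Reading holds.

Yes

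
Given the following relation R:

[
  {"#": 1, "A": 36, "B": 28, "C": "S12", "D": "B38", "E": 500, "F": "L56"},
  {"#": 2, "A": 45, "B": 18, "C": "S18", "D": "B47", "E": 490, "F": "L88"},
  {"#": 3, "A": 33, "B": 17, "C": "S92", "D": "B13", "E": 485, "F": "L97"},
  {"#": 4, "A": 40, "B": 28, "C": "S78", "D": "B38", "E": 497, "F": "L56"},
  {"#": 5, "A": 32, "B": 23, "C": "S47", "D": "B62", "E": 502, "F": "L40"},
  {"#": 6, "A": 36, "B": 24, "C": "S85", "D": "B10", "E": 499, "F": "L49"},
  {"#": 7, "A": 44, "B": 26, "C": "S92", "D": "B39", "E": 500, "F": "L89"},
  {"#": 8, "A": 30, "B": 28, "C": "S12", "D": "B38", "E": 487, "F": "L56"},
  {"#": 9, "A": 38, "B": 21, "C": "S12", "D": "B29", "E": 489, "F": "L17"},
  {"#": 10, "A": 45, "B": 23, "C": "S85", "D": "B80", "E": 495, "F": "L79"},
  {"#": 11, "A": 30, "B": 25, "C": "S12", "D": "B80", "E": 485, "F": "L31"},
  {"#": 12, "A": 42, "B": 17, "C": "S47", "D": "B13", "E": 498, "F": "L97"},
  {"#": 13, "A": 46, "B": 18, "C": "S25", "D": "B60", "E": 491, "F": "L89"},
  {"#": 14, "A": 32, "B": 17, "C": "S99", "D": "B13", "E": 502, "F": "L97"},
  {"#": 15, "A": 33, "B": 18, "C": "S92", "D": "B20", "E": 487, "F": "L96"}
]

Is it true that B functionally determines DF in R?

B=28: rows 1, 4, 8 → {D,F} = (B38, L56), (B38, L56), (B38, L56) ✓
B=18: rows 2, 13, 15 → {D,F} takes values {(B47, L88), (B60, L89), (B20, L96)} — violation
B=17: rows 3, 12, 14 → {D,F} = (B13, L97), (B13, L97), (B13, L97) ✓
B=23: rows 5, 10 → {D,F} takes values {(B62, L40), (B80, L79)} — violation
B=24: row 6 → {D,F} = (B10, L49) ✓
B=26: row 7 → {D,F} = (B39, L89) ✓
B=21: row 9 → {D,F} = (B29, L17) ✓
B=25: row 11 → {D,F} = (B80, L31) ✓
Two rows agree on B but differ on DF, so B -> DF does not hold.

No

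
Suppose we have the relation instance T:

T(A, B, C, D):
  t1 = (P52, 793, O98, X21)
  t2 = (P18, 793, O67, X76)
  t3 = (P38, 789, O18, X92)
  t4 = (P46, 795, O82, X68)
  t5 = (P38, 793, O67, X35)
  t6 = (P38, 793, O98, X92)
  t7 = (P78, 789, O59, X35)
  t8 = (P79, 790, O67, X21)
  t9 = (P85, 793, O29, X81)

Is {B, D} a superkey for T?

Yes

All 9 rows have distinct {B, D} values, so {B, D} → (all attributes) holds and {B, D} is a superkey.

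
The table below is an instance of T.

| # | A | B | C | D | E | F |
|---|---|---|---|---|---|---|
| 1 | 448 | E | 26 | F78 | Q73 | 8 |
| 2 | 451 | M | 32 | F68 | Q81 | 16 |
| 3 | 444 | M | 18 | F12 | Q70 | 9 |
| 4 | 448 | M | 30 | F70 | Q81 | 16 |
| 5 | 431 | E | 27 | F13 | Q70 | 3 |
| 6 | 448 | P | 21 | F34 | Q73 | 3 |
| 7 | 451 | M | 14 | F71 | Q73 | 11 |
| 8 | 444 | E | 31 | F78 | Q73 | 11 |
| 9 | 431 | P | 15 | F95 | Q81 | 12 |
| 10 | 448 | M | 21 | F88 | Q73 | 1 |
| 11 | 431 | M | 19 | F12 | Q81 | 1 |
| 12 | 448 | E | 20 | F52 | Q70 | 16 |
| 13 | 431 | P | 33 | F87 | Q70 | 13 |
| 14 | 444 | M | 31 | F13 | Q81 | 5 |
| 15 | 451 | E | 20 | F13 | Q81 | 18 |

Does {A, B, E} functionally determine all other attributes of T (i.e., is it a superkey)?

Yes

All 15 rows have distinct {A, B, E} values, so {A, B, E} → (all attributes) holds and {A, B, E} is a superkey.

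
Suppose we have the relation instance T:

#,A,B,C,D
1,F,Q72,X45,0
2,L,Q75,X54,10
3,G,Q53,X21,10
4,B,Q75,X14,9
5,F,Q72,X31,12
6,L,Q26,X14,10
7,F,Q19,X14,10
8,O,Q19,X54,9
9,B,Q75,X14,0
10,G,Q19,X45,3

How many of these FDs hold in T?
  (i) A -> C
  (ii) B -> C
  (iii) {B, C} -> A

1

(i) A -> C: A=F: rows 1, 5, 7 → C takes values {X45, X31, X14} — violation; A=L: rows 2, 6 → C takes values {X54, X14} — violation; A=G: rows 3, 10 → C takes values {X21, X45} — violation — fails.
(ii) B -> C: B=Q72: rows 1, 5 → C takes values {X45, X31} — violation; B=Q75: rows 2, 4, 9 → C takes values {X54, X14} — violation; B=Q19: rows 7, 8, 10 → C takes values {X14, X54, X45} — violation — fails.
(iii) {B, C} -> A: every LHS value maps to a single RHS value — holds.
1 of the 3 dependencies holds.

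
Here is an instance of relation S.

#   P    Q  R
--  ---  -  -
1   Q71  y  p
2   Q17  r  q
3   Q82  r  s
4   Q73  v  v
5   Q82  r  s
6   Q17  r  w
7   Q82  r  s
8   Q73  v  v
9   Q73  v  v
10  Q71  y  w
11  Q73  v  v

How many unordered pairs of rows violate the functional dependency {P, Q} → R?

2

(P=Q71, Q=y): violating pairs (1,10) — 1 pair.
(P=Q17, Q=r): violating pairs (2,6) — 1 pair.
(P=Q82, Q=r): all 3 rows agree on R — 0 pairs.
(P=Q73, Q=v): all 4 rows agree on R — 0 pairs.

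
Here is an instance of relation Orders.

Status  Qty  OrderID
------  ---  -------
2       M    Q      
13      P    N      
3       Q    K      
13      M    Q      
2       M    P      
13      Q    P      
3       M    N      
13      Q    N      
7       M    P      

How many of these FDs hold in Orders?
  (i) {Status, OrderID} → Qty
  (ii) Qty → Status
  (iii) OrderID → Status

(i) {Status, OrderID} → Qty: (Status=13, OrderID=N): 2 rows → Qty takes values {P, Q} — violation — fails.
(ii) Qty → Status: Qty=M: 5 rows → Status takes values {2, 13, 3, 7} — violation; Qty=Q: 3 rows → Status takes values {3, 13} — violation — fails.
(iii) OrderID → Status: OrderID=Q: 2 rows → Status takes values {2, 13} — violation; OrderID=N: 3 rows → Status takes values {13, 3} — violation; OrderID=P: 3 rows → Status takes values {2, 13, 7} — violation — fails.
None of the 3 dependencies hold.

0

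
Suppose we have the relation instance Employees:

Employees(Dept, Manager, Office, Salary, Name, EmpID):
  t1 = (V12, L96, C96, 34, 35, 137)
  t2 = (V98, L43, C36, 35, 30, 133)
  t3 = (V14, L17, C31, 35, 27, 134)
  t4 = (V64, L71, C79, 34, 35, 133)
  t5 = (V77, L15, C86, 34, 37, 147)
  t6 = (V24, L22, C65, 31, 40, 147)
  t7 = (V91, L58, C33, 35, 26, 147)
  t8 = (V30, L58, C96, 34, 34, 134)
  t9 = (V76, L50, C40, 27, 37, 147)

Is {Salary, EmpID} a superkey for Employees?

All 9 rows have distinct {Salary, EmpID} values, so {Salary, EmpID} → (all attributes) holds and {Salary, EmpID} is a superkey.

Yes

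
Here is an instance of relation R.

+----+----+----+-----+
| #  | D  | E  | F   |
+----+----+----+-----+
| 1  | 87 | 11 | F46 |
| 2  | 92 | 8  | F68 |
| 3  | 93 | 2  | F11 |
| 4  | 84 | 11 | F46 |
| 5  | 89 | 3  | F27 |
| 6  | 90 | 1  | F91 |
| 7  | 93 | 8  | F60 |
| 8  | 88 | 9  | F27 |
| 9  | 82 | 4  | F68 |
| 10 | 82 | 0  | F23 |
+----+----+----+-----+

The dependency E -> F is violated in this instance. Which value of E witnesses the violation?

E=11: rows 1, 4 → F = F46, F46 ✓
E=8: rows 2, 7 → F takes values {F68, F60} — violation
E=2: row 3 → F = F11 ✓
E=3: row 5 → F = F27 ✓
E=1: row 6 → F = F91 ✓
E=9: row 8 → F = F27 ✓
E=4: row 9 → F = F68 ✓
E=0: row 10 → F = F23 ✓
The only E value with inconsistent F is E=8.

8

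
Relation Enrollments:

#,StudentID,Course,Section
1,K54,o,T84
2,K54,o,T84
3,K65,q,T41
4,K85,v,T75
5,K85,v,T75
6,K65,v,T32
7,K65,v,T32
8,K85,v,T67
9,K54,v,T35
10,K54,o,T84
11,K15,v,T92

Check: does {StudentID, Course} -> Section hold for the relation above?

(StudentID=K54, Course=o): rows 1, 2, 10 → Section = T84, T84, T84 ✓
(StudentID=K65, Course=q): row 3 → Section = T41 ✓
(StudentID=K85, Course=v): rows 4, 5, 8 → Section takes values {T75, T67} — violation
(StudentID=K65, Course=v): rows 6, 7 → Section = T32, T32 ✓
(StudentID=K54, Course=v): row 9 → Section = T35 ✓
(StudentID=K15, Course=v): row 11 → Section = T92 ✓
Two rows agree on {StudentID, Course} but differ on Section, so {StudentID, Course} -> Section does not hold.

No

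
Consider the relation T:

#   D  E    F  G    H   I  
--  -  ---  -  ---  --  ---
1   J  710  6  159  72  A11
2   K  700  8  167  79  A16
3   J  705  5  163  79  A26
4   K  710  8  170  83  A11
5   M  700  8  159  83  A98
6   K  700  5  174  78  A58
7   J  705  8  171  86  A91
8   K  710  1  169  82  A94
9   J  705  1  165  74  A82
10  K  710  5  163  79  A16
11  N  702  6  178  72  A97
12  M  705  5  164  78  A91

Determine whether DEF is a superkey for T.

Yes

All 12 rows have distinct DEF values, so DEF → (all attributes) holds and DEF is a superkey.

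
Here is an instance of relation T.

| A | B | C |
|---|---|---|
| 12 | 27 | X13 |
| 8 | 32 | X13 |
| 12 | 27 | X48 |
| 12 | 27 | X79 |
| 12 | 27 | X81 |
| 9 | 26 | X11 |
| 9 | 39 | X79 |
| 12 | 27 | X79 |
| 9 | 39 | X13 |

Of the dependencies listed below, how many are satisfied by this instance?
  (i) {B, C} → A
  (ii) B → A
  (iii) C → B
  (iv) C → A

2

(i) {B, C} → A: every LHS value maps to a single RHS value — holds.
(ii) B → A: every LHS value maps to a single RHS value — holds.
(iii) C → B: C=X13: 3 rows → B takes values {27, 32, 39} — violation; C=X79: 3 rows → B takes values {27, 39} — violation — fails.
(iv) C → A: C=X13: 3 rows → A takes values {12, 8, 9} — violation; C=X79: 3 rows → A takes values {12, 9} — violation — fails.
2 of the 4 dependencies hold.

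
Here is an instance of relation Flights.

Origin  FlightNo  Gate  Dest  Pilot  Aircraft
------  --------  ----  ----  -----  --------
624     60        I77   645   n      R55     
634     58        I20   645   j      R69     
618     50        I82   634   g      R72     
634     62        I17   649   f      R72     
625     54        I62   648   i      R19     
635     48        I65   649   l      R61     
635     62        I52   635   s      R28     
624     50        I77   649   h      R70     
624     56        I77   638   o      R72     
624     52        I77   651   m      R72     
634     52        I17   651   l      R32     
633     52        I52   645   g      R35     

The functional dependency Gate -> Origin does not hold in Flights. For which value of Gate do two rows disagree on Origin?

Gate=I77: 4 rows → Origin = 624, 624, 624, 624 ✓
Gate=I20: 1 row → Origin = 634 ✓
Gate=I82: 1 row → Origin = 618 ✓
Gate=I17: 2 rows → Origin = 634, 634 ✓
Gate=I62: 1 row → Origin = 625 ✓
Gate=I65: 1 row → Origin = 635 ✓
Gate=I52: 2 rows → Origin takes values {635, 633} — violation
The only Gate value with inconsistent Origin is Gate=I52.

I52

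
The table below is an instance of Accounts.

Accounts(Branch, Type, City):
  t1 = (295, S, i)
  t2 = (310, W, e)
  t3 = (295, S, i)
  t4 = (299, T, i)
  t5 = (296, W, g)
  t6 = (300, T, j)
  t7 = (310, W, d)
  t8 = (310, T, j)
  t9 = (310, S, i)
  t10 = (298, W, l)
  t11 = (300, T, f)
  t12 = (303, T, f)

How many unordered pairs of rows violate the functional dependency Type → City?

14

Type=S: all 3 rows agree on City — 0 pairs.
Type=W: violating pairs (2,5), (2,7), (2,10), (5,7), (5,10), (7,10) — 6 pairs.
Type=T: violating pairs (4,6), (4,8), (4,11), (4,12), (6,11), (6,12), (8,11), (8,12) — 8 pairs.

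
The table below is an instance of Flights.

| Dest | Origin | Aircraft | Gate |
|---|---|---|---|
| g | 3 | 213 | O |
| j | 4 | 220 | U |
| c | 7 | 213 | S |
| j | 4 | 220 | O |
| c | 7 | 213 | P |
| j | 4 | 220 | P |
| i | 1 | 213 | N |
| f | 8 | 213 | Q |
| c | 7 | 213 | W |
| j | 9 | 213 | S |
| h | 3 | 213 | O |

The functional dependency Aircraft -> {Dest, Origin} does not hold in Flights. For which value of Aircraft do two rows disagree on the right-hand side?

Aircraft=213: 8 rows → {Dest,Origin} takes values {(g, 3), (c, 7), (i, 1), (f, 8), (j, 9), (h, 3)} — violation
Aircraft=220: 3 rows → {Dest,Origin} = (j, 4), (j, 4), (j, 4) ✓
The only Aircraft value with inconsistent RHS is Aircraft=213.

213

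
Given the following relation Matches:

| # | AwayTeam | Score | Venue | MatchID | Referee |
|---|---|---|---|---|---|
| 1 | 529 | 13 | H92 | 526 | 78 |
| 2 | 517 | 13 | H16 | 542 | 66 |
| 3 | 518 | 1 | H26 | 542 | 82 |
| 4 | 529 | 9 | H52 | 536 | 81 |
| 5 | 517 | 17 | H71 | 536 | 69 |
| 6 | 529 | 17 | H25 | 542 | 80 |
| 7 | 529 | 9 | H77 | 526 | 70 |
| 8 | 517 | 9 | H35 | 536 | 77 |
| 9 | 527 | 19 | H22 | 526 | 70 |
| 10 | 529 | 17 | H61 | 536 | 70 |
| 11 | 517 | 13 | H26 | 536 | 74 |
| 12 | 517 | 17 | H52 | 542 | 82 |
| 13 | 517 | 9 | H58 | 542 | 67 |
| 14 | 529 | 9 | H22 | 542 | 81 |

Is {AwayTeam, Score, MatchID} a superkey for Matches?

All 14 rows have distinct {AwayTeam, Score, MatchID} values, so {AwayTeam, Score, MatchID} → (all attributes) holds and {AwayTeam, Score, MatchID} is a superkey.

Yes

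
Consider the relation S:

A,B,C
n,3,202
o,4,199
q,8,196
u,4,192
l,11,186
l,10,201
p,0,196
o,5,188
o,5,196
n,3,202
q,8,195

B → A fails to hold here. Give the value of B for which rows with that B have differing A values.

B=3: 2 rows → A = n, n ✓
B=4: 2 rows → A takes values {o, u} — violation
B=8: 2 rows → A = q, q ✓
B=11: 1 row → A = l ✓
B=10: 1 row → A = l ✓
B=0: 1 row → A = p ✓
B=5: 2 rows → A = o, o ✓
The only B value with inconsistent A is B=4.

4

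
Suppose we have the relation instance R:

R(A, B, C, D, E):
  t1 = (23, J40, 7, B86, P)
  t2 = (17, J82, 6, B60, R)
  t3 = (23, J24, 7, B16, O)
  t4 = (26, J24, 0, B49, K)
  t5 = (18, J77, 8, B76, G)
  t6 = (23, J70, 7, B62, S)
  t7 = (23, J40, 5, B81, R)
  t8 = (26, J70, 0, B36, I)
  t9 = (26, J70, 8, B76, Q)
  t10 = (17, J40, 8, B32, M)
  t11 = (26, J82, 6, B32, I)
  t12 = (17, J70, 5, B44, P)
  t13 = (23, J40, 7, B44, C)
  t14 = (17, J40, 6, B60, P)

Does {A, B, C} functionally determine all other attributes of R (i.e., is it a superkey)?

Rows 1 and 13 have the same {A, B, C} value (A=23, B=J40, C=7) but are distinct tuples, so {A, B, C} does not determine every attribute — not a superkey.

No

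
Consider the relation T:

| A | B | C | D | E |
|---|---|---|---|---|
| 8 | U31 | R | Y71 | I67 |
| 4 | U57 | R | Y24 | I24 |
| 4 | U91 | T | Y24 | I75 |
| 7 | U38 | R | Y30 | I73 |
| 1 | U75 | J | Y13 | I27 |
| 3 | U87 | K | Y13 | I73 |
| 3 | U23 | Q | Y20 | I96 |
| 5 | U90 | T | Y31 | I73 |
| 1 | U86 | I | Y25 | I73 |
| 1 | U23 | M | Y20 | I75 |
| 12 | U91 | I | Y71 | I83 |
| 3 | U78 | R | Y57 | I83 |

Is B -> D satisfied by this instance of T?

No

B=U31: 1 row → D = Y71 ✓
B=U57: 1 row → D = Y24 ✓
B=U91: 2 rows → D takes values {Y24, Y71} — violation
B=U38: 1 row → D = Y30 ✓
B=U75: 1 row → D = Y13 ✓
B=U87: 1 row → D = Y13 ✓
B=U23: 2 rows → D = Y20, Y20 ✓
B=U90: 1 row → D = Y31 ✓
B=U86: 1 row → D = Y25 ✓
B=U78: 1 row → D = Y57 ✓
Two rows agree on B but differ on D, so B -> D does not hold.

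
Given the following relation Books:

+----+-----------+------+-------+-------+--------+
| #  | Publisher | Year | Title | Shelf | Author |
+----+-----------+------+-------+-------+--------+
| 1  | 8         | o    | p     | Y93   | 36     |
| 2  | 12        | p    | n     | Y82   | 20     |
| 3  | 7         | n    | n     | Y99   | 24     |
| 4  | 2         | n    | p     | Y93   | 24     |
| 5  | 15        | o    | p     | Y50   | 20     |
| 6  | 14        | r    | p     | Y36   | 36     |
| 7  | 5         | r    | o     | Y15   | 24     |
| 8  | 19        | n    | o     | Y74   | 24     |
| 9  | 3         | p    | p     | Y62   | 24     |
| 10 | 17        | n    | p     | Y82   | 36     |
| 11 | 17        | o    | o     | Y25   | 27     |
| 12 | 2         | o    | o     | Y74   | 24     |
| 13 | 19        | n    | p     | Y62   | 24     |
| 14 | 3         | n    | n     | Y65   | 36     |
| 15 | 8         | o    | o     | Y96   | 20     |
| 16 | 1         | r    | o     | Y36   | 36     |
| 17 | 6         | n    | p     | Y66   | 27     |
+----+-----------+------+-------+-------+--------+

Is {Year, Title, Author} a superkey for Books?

Rows 4 and 13 have the same {Year, Title, Author} value (Year=n, Title=p, Author=24) but are distinct tuples, so {Year, Title, Author} does not determine every attribute — not a superkey.

No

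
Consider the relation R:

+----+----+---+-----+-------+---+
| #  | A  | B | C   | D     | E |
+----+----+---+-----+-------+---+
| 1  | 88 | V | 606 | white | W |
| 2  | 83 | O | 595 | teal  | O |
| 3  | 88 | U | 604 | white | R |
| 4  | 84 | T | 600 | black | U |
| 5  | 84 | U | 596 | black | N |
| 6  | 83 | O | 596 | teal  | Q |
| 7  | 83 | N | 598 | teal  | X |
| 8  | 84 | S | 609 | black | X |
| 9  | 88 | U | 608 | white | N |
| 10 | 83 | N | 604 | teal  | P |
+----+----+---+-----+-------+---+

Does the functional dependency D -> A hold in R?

D=white: rows 1, 3, 9 → A = 88, 88, 88 ✓
D=teal: rows 2, 6, 7, 10 → A = 83, 83, 83, 83 ✓
D=black: rows 4, 5, 8 → A = 84, 84, 84 ✓
Every D value is associated with a single A value, so D -> A holds.

Yes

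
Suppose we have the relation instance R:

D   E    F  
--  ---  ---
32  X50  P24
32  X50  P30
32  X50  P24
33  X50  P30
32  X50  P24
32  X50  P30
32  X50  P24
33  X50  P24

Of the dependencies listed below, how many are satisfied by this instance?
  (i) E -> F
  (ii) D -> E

(i) E -> F: E=X50: 8 rows → F takes values {P24, P30} — violation — fails.
(ii) D -> E: every LHS value maps to a single RHS value — holds.
1 of the 2 dependencies holds.

1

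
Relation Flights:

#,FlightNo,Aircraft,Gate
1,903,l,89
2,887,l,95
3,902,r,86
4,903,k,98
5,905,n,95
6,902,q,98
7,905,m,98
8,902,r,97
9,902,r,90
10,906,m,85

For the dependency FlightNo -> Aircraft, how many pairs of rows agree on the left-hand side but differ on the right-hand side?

FlightNo=903: violating pairs (1,4) — 1 pair.
FlightNo=902: violating pairs (3,6), (6,8), (6,9) — 3 pairs.
FlightNo=905: violating pairs (5,7) — 1 pair.

5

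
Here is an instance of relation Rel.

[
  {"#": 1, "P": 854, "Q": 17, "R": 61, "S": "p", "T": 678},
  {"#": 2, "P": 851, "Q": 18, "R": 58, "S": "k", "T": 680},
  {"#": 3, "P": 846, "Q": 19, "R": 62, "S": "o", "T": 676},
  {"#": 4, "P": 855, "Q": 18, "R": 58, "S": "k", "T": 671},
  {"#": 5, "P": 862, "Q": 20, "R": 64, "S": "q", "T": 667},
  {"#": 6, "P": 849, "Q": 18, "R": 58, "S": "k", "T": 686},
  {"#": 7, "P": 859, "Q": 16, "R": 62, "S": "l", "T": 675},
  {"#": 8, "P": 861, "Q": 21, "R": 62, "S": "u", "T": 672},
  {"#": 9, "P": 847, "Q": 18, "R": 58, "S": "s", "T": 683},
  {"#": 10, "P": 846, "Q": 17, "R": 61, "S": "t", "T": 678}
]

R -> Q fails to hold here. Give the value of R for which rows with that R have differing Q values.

62

R=61: rows 1, 10 → Q = 17, 17 ✓
R=58: rows 2, 4, 6, 9 → Q = 18, 18, 18, 18 ✓
R=62: rows 3, 7, 8 → Q takes values {19, 16, 21} — violation
R=64: row 5 → Q = 20 ✓
The only R value with inconsistent Q is R=62.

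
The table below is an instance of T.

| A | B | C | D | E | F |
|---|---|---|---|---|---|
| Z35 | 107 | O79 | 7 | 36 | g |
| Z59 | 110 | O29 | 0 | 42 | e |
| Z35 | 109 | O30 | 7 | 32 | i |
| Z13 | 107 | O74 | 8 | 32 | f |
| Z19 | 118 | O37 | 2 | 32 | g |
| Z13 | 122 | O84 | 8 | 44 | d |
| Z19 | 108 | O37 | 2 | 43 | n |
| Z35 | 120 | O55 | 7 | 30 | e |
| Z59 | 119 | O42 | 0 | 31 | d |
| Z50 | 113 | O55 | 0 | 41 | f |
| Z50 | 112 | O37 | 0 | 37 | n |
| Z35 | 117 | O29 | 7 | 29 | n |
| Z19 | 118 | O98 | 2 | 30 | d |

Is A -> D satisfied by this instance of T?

A=Z35: 4 rows → D = 7, 7, 7, 7 ✓
A=Z59: 2 rows → D = 0, 0 ✓
A=Z13: 2 rows → D = 8, 8 ✓
A=Z19: 3 rows → D = 2, 2, 2 ✓
A=Z50: 2 rows → D = 0, 0 ✓
Every A value is associated with a single D value, so A -> D holds.

Yes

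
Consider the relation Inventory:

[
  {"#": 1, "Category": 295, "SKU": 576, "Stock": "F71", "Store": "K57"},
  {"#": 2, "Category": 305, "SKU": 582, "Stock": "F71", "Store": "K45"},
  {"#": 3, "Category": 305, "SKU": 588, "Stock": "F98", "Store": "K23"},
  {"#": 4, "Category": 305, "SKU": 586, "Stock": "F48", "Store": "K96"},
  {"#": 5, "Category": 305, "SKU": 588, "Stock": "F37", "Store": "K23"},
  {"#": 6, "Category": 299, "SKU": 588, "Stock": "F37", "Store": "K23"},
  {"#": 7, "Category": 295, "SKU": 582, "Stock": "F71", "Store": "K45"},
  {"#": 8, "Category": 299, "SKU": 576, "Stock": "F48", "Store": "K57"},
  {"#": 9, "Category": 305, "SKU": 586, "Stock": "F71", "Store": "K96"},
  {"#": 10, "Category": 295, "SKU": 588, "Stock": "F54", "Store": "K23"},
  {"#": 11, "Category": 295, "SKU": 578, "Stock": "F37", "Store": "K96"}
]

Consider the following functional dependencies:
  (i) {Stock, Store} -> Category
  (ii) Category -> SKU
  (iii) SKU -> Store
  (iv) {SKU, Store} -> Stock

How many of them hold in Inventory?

1

(i) {Stock, Store} -> Category: (Stock=F71, Store=K45): rows 2, 7 → Category takes values {305, 295} — violation; (Stock=F37, Store=K23): rows 5, 6 → Category takes values {305, 299} — violation — fails.
(ii) Category -> SKU: Category=295: rows 1, 7, 10, 11 → SKU takes values {576, 582, 588, 578} — violation; Category=305: rows 2, 3, 4, 5, 9 → SKU takes values {582, 588, 586} — violation; Category=299: rows 6, 8 → SKU takes values {588, 576} — violation — fails.
(iii) SKU -> Store: every LHS value maps to a single RHS value — holds.
(iv) {SKU, Store} -> Stock: (SKU=576, Store=K57): rows 1, 8 → Stock takes values {F71, F48} — violation; (SKU=588, Store=K23): rows 3, 5, 6, 10 → Stock takes values {F98, F37, F54} — violation; (SKU=586, Store=K96): rows 4, 9 → Stock takes values {F48, F71} — violation — fails.
1 of the 4 dependencies holds.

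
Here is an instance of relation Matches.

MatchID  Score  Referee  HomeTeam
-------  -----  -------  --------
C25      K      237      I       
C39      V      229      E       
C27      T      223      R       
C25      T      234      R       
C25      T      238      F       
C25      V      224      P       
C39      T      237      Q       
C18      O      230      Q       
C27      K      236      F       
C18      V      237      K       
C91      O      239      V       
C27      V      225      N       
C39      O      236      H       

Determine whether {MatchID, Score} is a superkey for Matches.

No

Two distinct rows share (MatchID=C25, Score=T), so {MatchID, Score} does not determine every attribute — not a superkey.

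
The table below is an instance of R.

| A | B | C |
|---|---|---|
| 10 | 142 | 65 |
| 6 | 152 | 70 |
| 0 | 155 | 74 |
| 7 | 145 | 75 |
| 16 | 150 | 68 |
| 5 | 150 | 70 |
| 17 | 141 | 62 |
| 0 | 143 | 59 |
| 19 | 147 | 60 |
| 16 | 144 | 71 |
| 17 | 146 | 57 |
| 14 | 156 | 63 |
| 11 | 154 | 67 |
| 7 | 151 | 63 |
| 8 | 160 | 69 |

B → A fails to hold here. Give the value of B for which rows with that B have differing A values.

B=142: 1 row → A = 10 ✓
B=152: 1 row → A = 6 ✓
B=155: 1 row → A = 0 ✓
B=145: 1 row → A = 7 ✓
B=150: 2 rows → A takes values {16, 5} — violation
B=141: 1 row → A = 17 ✓
B=143: 1 row → A = 0 ✓
B=147: 1 row → A = 19 ✓
B=144: 1 row → A = 16 ✓
B=146: 1 row → A = 17 ✓
B=156: 1 row → A = 14 ✓
B=154: 1 row → A = 11 ✓
B=151: 1 row → A = 7 ✓
B=160: 1 row → A = 8 ✓
The only B value with inconsistent A is B=150.

150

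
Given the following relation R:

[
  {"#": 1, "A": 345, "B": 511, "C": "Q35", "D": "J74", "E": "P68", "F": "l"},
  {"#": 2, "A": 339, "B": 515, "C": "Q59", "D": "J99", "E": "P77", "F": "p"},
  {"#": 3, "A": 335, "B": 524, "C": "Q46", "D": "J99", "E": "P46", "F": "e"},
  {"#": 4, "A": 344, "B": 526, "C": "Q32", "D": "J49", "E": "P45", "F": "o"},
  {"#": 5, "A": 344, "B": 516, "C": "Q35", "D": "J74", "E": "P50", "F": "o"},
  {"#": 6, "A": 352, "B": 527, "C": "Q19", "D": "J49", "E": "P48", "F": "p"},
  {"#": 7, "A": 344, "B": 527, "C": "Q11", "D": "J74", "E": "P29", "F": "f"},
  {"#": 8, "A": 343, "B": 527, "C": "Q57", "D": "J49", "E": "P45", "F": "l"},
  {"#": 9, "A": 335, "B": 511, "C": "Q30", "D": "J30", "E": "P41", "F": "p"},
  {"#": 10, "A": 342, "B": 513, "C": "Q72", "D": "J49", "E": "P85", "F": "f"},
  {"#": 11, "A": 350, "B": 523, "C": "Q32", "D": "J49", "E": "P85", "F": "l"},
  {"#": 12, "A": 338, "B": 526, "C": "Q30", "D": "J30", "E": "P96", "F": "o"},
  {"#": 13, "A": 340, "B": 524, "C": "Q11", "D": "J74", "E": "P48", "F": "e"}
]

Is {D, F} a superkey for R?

Rows 8 and 11 have the same {D, F} value (D=J49, F=l) but are distinct tuples, so {D, F} does not determine every attribute — not a superkey.

No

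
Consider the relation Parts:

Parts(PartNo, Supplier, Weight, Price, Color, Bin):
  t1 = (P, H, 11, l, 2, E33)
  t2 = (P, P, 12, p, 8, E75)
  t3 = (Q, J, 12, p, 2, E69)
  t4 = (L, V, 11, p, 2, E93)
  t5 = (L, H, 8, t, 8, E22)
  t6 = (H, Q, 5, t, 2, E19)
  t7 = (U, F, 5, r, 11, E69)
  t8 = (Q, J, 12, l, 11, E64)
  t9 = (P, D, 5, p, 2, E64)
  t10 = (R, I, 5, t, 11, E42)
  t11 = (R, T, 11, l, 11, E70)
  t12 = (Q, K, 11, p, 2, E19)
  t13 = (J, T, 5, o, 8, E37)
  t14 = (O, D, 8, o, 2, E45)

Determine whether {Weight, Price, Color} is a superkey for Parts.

Rows 4 and 12 have the same {Weight, Price, Color} value (Weight=11, Price=p, Color=2) but are distinct tuples, so {Weight, Price, Color} does not determine every attribute — not a superkey.

No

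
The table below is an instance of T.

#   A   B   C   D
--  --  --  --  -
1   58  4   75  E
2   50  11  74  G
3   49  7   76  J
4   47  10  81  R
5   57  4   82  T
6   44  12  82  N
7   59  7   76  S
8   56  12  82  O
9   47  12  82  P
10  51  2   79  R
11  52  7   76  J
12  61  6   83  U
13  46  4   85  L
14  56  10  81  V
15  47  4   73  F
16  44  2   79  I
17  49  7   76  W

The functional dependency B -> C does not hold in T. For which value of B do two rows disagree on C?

B=4: rows 1, 5, 13, 15 → C takes values {75, 82, 85, 73} — violation
B=11: row 2 → C = 74 ✓
B=7: rows 3, 7, 11, 17 → C = 76, 76, 76, 76 ✓
B=10: rows 4, 14 → C = 81, 81 ✓
B=12: rows 6, 8, 9 → C = 82, 82, 82 ✓
B=2: rows 10, 16 → C = 79, 79 ✓
B=6: row 12 → C = 83 ✓
The only B value with inconsistent C is B=4.

4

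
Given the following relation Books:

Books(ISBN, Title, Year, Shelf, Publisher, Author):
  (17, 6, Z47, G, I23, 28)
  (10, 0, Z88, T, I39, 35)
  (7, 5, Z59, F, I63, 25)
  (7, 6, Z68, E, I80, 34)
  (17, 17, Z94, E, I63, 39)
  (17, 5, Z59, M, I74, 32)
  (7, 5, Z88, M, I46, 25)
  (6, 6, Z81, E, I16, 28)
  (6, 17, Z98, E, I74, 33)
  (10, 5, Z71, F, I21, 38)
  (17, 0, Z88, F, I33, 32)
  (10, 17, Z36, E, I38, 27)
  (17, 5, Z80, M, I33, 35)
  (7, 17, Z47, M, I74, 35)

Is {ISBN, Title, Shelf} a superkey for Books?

Two distinct rows share (ISBN=17, Title=5, Shelf=M), so {ISBN, Title, Shelf} does not determine every attribute — not a superkey.

No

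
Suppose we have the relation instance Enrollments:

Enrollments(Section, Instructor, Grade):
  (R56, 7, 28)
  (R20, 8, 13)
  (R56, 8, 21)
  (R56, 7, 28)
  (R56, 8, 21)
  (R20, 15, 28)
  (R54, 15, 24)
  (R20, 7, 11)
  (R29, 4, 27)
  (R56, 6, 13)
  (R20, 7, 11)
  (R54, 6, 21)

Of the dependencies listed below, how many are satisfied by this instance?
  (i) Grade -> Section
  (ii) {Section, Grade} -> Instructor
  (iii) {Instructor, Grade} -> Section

2

(i) Grade -> Section: Grade=28: 3 rows → Section takes values {R56, R20} — violation; Grade=13: 2 rows → Section takes values {R20, R56} — violation; Grade=21: 3 rows → Section takes values {R56, R54} — violation — fails.
(ii) {Section, Grade} -> Instructor: every LHS value maps to a single RHS value — holds.
(iii) {Instructor, Grade} -> Section: every LHS value maps to a single RHS value — holds.
2 of the 3 dependencies hold.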